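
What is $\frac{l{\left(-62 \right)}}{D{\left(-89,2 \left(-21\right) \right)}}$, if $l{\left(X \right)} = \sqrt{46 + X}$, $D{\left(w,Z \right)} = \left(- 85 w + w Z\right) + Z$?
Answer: $\frac{4 i}{11261} \approx 0.00035521 i$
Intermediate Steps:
$D{\left(w,Z \right)} = Z - 85 w + Z w$ ($D{\left(w,Z \right)} = \left(- 85 w + Z w\right) + Z = Z - 85 w + Z w$)
$\frac{l{\left(-62 \right)}}{D{\left(-89,2 \left(-21\right) \right)}} = \frac{\sqrt{46 - 62}}{2 \left(-21\right) - -7565 + 2 \left(-21\right) \left(-89\right)} = \frac{\sqrt{-16}}{-42 + 7565 - -3738} = \frac{4 i}{-42 + 7565 + 3738} = \frac{4 i}{11261}$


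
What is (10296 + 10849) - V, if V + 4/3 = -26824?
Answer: 143911/3 ≈ 47970.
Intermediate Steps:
V = -80476/3 (V = -4/3 - 26824 = -80476/3 ≈ -26825.)
(10296 + 10849) - V = (10296 + 10849) - 1*(-80476/3) = 21145 + 80476/3 = 143911/3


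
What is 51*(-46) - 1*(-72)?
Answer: -2274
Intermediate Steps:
51*(-46) - 1*(-72) = -2346 + 72 = -2274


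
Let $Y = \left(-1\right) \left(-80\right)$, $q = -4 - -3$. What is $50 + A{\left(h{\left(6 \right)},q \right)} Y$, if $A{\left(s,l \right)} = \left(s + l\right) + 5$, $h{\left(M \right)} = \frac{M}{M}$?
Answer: $450$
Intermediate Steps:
$h{\left(M \right)} = 1$
$q = -1$ ($q = -4 + 3 = -1$)
$Y = 80$
$A{\left(s,l \right)} = 5 + l + s$ ($A{\left(s,l \right)} = \left(l + s\right) + 5 = 5 + l + s$)
$50 + A{\left(h{\left(6 \right)},q \right)} Y = 50 + \left(5 - 1 + 1\right) 80 = 50 + 5 \cdot 80 = 50 + 400 = 450$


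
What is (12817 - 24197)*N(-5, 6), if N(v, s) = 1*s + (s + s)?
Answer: -204840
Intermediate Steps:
N(v, s) = 3*s (N(v, s) = s + 2*s = 3*s)
(12817 - 24197)*N(-5, 6) = (12817 - 24197)*(3*6) = -11380*18 = -204840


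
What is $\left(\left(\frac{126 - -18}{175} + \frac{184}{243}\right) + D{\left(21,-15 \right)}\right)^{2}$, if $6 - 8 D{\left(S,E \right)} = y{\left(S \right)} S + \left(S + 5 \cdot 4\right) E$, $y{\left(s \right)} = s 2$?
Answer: $\frac{111545049897121}{115736040000} \approx 963.79$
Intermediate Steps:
$y{\left(s \right)} = 2 s$
$D{\left(S,E \right)} = \frac{3}{4} - \frac{S^{2}}{4} - \frac{E \left(20 + S\right)}{8}$ ($D{\left(S,E \right)} = \frac{3}{4} - \frac{2 S S + \left(S + 5 \cdot 4\right) E}{8} = \frac{3}{4} - \frac{2 S^{2} + \left(S + 20\right) E}{8} = \frac{3}{4} - \frac{2 S^{2} + \left(20 + S\right) E}{8} = \frac{3}{4} - \frac{2 S^{2} + E \left(20 + S\right)}{8} = \frac{3}{4} - \left(\frac{S^{2}}{4} + \frac{E \left(20 + S\right)}{8}\right) = \frac{3}{4} - \frac{S^{2}}{4} - \frac{E \left(20 + S\right)}{8}$)
$\left(\left(\frac{126 - -18}{175} + \frac{184}{243}\right) + D{\left(21,-15 \right)}\right)^{2} = \left(\left(\frac{126 - -18}{175} + \frac{184}{243}\right) - \left(- \frac{153}{4} - \frac{315}{8} + \frac{441}{4}\right)\right)^{2} = \left(\left(\left(126 + 18\right) \frac{1}{175} + 184 \cdot \frac{1}{243}\right) + \left(\frac{3}{4} + \frac{75}{2} - \frac{441}{4} + \frac{315}{8}\right)\right)^{2} = \left(\left(144 \cdot \frac{1}{175} + \frac{184}{243}\right) + \left(\frac{3}{4} + \frac{75}{2} - \frac{441}{4} + \frac{315}{8}\right)\right)^{2} = \left(\left(\frac{144}{175} + \frac{184}{243}\right) - \frac{261}{8}\right)^{2} = \left(\frac{67192}{42525} - \frac{261}{8}\right)^{2} = \left(- \frac{10561489}{340200}\right)^{2} = \frac{111545049897121}{115736040000}$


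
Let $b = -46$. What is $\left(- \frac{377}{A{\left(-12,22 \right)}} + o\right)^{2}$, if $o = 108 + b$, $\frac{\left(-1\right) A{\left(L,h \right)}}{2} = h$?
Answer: $\frac{9641025}{1936} \approx 4979.9$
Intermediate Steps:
$A{\left(L,h \right)} = - 2 h$
$o = 62$ ($o = 108 - 46 = 62$)
$\left(- \frac{377}{A{\left(-12,22 \right)}} + o\right)^{2} = \left(- \frac{377}{\left(-2\right) 22} + 62\right)^{2} = \left(- \frac{377}{-44} + 62\right)^{2} = \left(\left(-377\right) \left(- \frac{1}{44}\right) + 62\right)^{2} = \left(\frac{377}{44} + 62\right)^{2} = \left(\frac{3105}{44}\right)^{2} = \frac{9641025}{1936}$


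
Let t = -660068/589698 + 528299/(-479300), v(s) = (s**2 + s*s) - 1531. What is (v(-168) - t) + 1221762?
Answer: 180422027391278351/141321125700 ≈ 1.2767e+6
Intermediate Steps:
v(s) = -1531 + 2*s**2 (v(s) = (s**2 + s**2) - 1531 = 2*s**2 - 1531 = -1531 + 2*s**2)
t = -313953728051/141321125700 (t = -660068*1/589698 + 528299*(-1/479300) = -330034/294849 - 528299/479300 = -313953728051/141321125700 ≈ -2.2216)
(v(-168) - t) + 1221762 = ((-1531 + 2*(-168)**2) - 1*(-313953728051/141321125700)) + 1221762 = ((-1531 + 2*28224) + 313953728051/141321125700) + 1221762 = ((-1531 + 56448) + 313953728051/141321125700) + 1221762 = (54917 + 313953728051/141321125700) + 1221762 = 7761246213794951/141321125700 + 1221762 = 180422027391278351/141321125700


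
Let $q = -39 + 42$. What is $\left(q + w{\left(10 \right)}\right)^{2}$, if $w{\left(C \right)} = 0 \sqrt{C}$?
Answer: $9$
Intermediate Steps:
$q = 3$
$w{\left(C \right)} = 0$
$\left(q + w{\left(10 \right)}\right)^{2} = \left(3 + 0\right)^{2} = 3^{2} = 9$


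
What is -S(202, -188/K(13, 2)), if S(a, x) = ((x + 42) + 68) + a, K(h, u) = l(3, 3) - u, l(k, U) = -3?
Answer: -1748/5 ≈ -349.60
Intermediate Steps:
K(h, u) = -3 - u
S(a, x) = 110 + a + x (S(a, x) = ((42 + x) + 68) + a = (110 + x) + a = 110 + a + x)
-S(202, -188/K(13, 2)) = -(110 + 202 - 188/(-3 - 1*2)) = -(110 + 202 - 188/(-3 - 2)) = -(110 + 202 - 188/(-5)) = -(110 + 202 - 188*(-⅕)) = -(110 + 202 + 188/5) = -1*1748/5 = -1748/5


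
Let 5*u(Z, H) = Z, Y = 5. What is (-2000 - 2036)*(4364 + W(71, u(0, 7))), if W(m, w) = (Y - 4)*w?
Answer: -17613104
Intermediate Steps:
u(Z, H) = Z/5
W(m, w) = w (W(m, w) = (5 - 4)*w = 1*w = w)
(-2000 - 2036)*(4364 + W(71, u(0, 7))) = (-2000 - 2036)*(4364 + (⅕)*0) = -4036*(4364 + 0) = -4036*4364 = -17613104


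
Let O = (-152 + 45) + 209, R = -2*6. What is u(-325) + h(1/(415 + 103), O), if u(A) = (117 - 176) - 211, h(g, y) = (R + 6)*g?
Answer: -69933/259 ≈ -270.01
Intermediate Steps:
R = -12
O = 102 (O = -107 + 209 = 102)
h(g, y) = -6*g (h(g, y) = (-12 + 6)*g = -6*g)
u(A) = -270 (u(A) = -59 - 211 = -270)
u(-325) + h(1/(415 + 103), O) = -270 - 6/(415 + 103) = -270 - 6/518 = -270 - 6*1/518 = -270 - 3/259 = -69933/259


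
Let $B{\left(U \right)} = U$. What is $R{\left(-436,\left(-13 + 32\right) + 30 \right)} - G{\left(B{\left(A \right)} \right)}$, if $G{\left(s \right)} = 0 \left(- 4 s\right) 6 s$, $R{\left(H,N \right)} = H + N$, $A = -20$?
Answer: $-387$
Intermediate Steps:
$G{\left(s \right)} = 0$ ($G{\left(s \right)} = 0 \cdot 6 s = 0 s = 0$)
$R{\left(-436,\left(-13 + 32\right) + 30 \right)} - G{\left(B{\left(A \right)} \right)} = \left(-436 + \left(\left(-13 + 32\right) + 30\right)\right) - 0 = \left(-436 + \left(19 + 30\right)\right) + 0 = \left(-436 + 49\right) + 0 = -387 + 0 = -387$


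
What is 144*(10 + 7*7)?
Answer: 8496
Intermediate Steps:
144*(10 + 7*7) = 144*(10 + 49) = 144*59 = 8496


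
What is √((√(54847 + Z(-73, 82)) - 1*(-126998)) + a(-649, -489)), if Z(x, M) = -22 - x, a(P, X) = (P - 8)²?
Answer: √(558647 + √54898) ≈ 747.58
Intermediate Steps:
a(P, X) = (-8 + P)²
√((√(54847 + Z(-73, 82)) - 1*(-126998)) + a(-649, -489)) = √((√(54847 + (-22 - 1*(-73))) - 1*(-126998)) + (-8 - 649)²) = √((√(54847 + (-22 + 73)) + 126998) + (-657)²) = √((√(54847 + 51) + 126998) + 431649) = √((√54898 + 126998) + 431649) = √((126998 + √54898) + 431649) = √(558647 + √54898)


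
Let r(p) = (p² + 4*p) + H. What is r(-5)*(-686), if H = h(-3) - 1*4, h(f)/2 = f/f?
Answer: -2058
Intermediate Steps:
h(f) = 2 (h(f) = 2*(f/f) = 2*1 = 2)
H = -2 (H = 2 - 1*4 = 2 - 4 = -2)
r(p) = -2 + p² + 4*p (r(p) = (p² + 4*p) - 2 = -2 + p² + 4*p)
r(-5)*(-686) = (-2 + (-5)² + 4*(-5))*(-686) = (-2 + 25 - 20)*(-686) = 3*(-686) = -2058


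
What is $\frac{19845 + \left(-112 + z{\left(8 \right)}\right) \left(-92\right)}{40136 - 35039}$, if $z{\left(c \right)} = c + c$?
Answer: $\frac{9559}{1699} \approx 5.6263$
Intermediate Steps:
$z{\left(c \right)} = 2 c$
$\frac{19845 + \left(-112 + z{\left(8 \right)}\right) \left(-92\right)}{40136 - 35039} = \frac{19845 + \left(-112 + 2 \cdot 8\right) \left(-92\right)}{40136 - 35039} = \frac{19845 + \left(-112 + 16\right) \left(-92\right)}{5097} = \left(19845 - -8832\right) \frac{1}{5097} = \left(19845 + 8832\right) \frac{1}{5097} = 28677 \cdot \frac{1}{5097} = \frac{9559}{1699}$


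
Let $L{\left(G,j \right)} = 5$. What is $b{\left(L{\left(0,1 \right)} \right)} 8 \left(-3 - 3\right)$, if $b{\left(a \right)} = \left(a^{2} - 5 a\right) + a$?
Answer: $-240$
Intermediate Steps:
$b{\left(a \right)} = a^{2} - 4 a$
$b{\left(L{\left(0,1 \right)} \right)} 8 \left(-3 - 3\right) = 5 \left(-4 + 5\right) 8 \left(-3 - 3\right) = 5 \cdot 1 \cdot 8 \left(-3 + \left(-4 + 1\right)\right) = 5 \cdot 8 \left(-3 - 3\right) = 40 \left(-6\right) = -240$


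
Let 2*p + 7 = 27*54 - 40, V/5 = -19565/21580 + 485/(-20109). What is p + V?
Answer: 4678981489/6676188 ≈ 700.85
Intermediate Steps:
V = -31069145/6676188 (V = 5*(-19565/21580 + 485/(-20109)) = 5*(-19565*1/21580 + 485*(-1/20109)) = 5*(-301/332 - 485/20109) = 5*(-6213829/6676188) = -31069145/6676188 ≈ -4.6537)
p = 1411/2 (p = -7/2 + (27*54 - 40)/2 = -7/2 + (1458 - 40)/2 = -7/2 + (½)*1418 = -7/2 + 709 = 1411/2 ≈ 705.50)
p + V = 1411/2 - 31069145/6676188 = 4678981489/6676188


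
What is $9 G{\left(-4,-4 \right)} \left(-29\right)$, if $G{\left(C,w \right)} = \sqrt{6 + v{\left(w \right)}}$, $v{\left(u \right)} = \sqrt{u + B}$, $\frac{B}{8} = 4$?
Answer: $- 261 \sqrt{6 + 2 \sqrt{7}} \approx -877.03$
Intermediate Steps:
$B = 32$ ($B = 8 \cdot 4 = 32$)
$v{\left(u \right)} = \sqrt{32 + u}$ ($v{\left(u \right)} = \sqrt{u + 32} = \sqrt{32 + u}$)
$G{\left(C,w \right)} = \sqrt{6 + \sqrt{32 + w}}$
$9 G{\left(-4,-4 \right)} \left(-29\right) = 9 \sqrt{6 + \sqrt{32 - 4}} \left(-29\right) = 9 \sqrt{6 + \sqrt{28}} \left(-29\right) = 9 \sqrt{6 + 2 \sqrt{7}} \left(-29\right) = - 261 \sqrt{6 + 2 \sqrt{7}}$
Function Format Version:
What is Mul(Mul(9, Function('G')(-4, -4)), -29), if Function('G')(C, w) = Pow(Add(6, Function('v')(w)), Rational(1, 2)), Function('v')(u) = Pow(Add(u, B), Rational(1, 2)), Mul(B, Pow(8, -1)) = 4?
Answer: Mul(-261, Pow(Add(6, Mul(2, Pow(7, Rational(1, 2)))), Rational(1, 2))) ≈ -877.03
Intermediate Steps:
B = 32 (B = Mul(8, 4) = 32)
Function('v')(u) = Pow(Add(32, u), Rational(1, 2)) (Function('v')(u) = Pow(Add(u, 32), Rational(1, 2)) = Pow(Add(32, u), Rational(1, 2)))
Function('G')(C, w) = Pow(Add(6, Pow(Add(32, w), Rational(1, 2))), Rational(1, 2))
Mul(Mul(9, Function('G')(-4, -4)), -29) = Mul(Mul(9, Pow(Add(6, Pow(Add(32, -4), Rational(1, 2))), Rational(1, 2))), -29) = Mul(Mul(9, Pow(Add(6, Pow(28, Rational(1, 2))), Rational(1, 2))), -29) = Mul(Mul(9, Pow(Add(6, Mul(2, Pow(7, Rational(1, 2)))), Rational(1, 2))), -29) = Mul(-261, Pow(Add(6, Mul(2, Pow(7, Rational(1, 2)))), Rational(1, 2)))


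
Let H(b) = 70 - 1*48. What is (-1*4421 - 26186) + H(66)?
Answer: -30585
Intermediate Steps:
H(b) = 22 (H(b) = 70 - 48 = 22)
(-1*4421 - 26186) + H(66) = (-1*4421 - 26186) + 22 = (-4421 - 26186) + 22 = -30607 + 22 = -30585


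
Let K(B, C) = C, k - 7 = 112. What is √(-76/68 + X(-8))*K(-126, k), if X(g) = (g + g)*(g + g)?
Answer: 7*√73661 ≈ 1899.8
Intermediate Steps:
k = 119 (k = 7 + 112 = 119)
X(g) = 4*g² (X(g) = (2*g)*(2*g) = 4*g²)
√(-76/68 + X(-8))*K(-126, k) = √(-76/68 + 4*(-8)²)*119 = √(-76*1/68 + 4*64)*119 = √(-19/17 + 256)*119 = √(4333/17)*119 = (√73661/17)*119 = 7*√73661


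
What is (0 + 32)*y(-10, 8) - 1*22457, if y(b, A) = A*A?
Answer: -20409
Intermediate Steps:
y(b, A) = A²
(0 + 32)*y(-10, 8) - 1*22457 = (0 + 32)*8² - 1*22457 = 32*64 - 22457 = 2048 - 22457 = -20409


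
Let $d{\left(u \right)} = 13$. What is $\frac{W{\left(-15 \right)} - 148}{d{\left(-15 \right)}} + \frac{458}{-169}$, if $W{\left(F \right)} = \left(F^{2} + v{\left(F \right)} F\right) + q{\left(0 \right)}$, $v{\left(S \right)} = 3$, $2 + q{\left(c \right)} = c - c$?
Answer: $- \frac{68}{169} \approx -0.40237$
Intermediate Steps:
$q{\left(c \right)} = -2$ ($q{\left(c \right)} = -2 + \left(c - c\right) = -2 + 0 = -2$)
$W{\left(F \right)} = -2 + F^{2} + 3 F$ ($W{\left(F \right)} = \left(F^{2} + 3 F\right) - 2 = -2 + F^{2} + 3 F$)
$\frac{W{\left(-15 \right)} - 148}{d{\left(-15 \right)}} + \frac{458}{-169} = \frac{\left(-2 + \left(-15\right)^{2} + 3 \left(-15\right)\right) - 148}{13} + \frac{458}{-169} = \left(\left(-2 + 225 - 45\right) - 148\right) \frac{1}{13} + 458 \left(- \frac{1}{169}\right) = \left(178 - 148\right) \frac{1}{13} - \frac{458}{169} = 30 \cdot \frac{1}{13} - \frac{458}{169} = \frac{30}{13} - \frac{458}{169} = - \frac{68}{169}$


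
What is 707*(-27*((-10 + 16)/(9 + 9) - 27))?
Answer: 509040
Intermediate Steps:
707*(-27*((-10 + 16)/(9 + 9) - 27)) = 707*(-27*(6/18 - 27)) = 707*(-27*(6*(1/18) - 27)) = 707*(-27*(1/3 - 27)) = 707*(-27*(-80/3)) = 707*720 = 509040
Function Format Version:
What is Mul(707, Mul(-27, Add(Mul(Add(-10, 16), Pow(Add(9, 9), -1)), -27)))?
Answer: 509040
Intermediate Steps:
Mul(707, Mul(-27, Add(Mul(Add(-10, 16), Pow(Add(9, 9), -1)), -27))) = Mul(707, Mul(-27, Add(Mul(6, Pow(18, -1)), -27))) = Mul(707, Mul(-27, Add(Mul(6, Rational(1, 18)), -27))) = Mul(707, Mul(-27, Add(Rational(1, 3), -27))) = Mul(707, Mul(-27, Rational(-80, 3))) = Mul(707, 720) = 509040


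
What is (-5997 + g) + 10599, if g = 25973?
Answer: 30575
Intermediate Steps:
(-5997 + g) + 10599 = (-5997 + 25973) + 10599 = 19976 + 10599 = 30575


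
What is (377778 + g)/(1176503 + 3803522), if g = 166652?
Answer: 108886/996005 ≈ 0.10932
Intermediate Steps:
(377778 + g)/(1176503 + 3803522) = (377778 + 166652)/(1176503 + 3803522) = 544430/4980025 = 544430*(1/4980025) = 108886/996005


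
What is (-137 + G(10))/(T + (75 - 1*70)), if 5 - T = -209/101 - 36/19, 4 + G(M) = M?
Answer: -251389/26797 ≈ -9.3812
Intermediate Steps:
G(M) = -4 + M
T = 17202/1919 (T = 5 - (-209/101 - 36/19) = 5 - 1*(-7607/1919) = 5 + 7607/1919 = 17202/1919 ≈ 8.9641)
(-137 + G(10))/(T + (75 - 1*70)) = (-137 + (-4 + 10))/(17202/1919 + (75 - 1*70)) = (-137 + 6)/(17202/1919 + (75 - 70)) = -131/(17202/1919 + 5) = -131/26797/1919 = -131*1919/26797 = -251389/26797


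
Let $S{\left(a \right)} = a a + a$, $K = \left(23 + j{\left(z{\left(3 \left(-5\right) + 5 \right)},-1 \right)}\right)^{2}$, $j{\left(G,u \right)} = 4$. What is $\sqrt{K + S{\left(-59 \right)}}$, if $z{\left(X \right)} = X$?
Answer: $\sqrt{4151} \approx 64.428$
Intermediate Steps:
$K = 729$ ($K = \left(23 + 4\right)^{2} = 27^{2} = 729$)
$S{\left(a \right)} = a + a^{2}$ ($S{\left(a \right)} = a^{2} + a = a + a^{2}$)
$\sqrt{K + S{\left(-59 \right)}} = \sqrt{729 - 59 \left(1 - 59\right)} = \sqrt{729 - -3422} = \sqrt{729 + 3422} = \sqrt{4151}$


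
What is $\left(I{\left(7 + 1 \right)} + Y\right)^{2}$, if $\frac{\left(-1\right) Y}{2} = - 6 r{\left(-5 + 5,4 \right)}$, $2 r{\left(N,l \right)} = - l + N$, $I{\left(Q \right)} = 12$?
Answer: $144$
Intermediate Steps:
$r{\left(N,l \right)} = \frac{N}{2} - \frac{l}{2}$ ($r{\left(N,l \right)} = \frac{- l + N}{2} = \frac{N - l}{2} = \frac{N}{2} - \frac{l}{2}$)
$Y = -24$ ($Y = - 2 \left(- 6 \left(\frac{-5 + 5}{2} - 2\right)\right) = - 2 \left(- 6 \left(\frac{1}{2} \cdot 0 - 2\right)\right) = - 2 \left(- 6 \left(0 - 2\right)\right) = - 2 \left(\left(-6\right) \left(-2\right)\right) = \left(-2\right) 12 = -24$)
$\left(I{\left(7 + 1 \right)} + Y\right)^{2} = \left(12 - 24\right)^{2} = \left(-12\right)^{2} = 144$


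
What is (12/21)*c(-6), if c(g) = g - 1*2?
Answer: -32/7 ≈ -4.5714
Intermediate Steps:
c(g) = -2 + g (c(g) = g - 2 = -2 + g)
(12/21)*c(-6) = (12/21)*(-2 - 6) = (12*(1/21))*(-8) = (4/7)*(-8) = -32/7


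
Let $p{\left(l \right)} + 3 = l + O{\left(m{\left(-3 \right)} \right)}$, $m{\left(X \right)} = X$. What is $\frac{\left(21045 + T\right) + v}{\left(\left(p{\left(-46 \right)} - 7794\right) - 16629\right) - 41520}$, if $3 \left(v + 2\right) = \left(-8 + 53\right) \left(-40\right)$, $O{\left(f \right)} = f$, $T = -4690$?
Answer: $- \frac{15753}{65995} \approx -0.2387$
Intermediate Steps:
$v = -602$ ($v = -2 + \frac{\left(-8 + 53\right) \left(-40\right)}{3} = -2 + \frac{45 \left(-40\right)}{3} = -2 + \frac{1}{3} \left(-1800\right) = -2 - 600 = -602$)
$p{\left(l \right)} = -6 + l$ ($p{\left(l \right)} = -3 + \left(l - 3\right) = -3 + \left(-3 + l\right) = -6 + l$)
$\frac{\left(21045 + T\right) + v}{\left(\left(p{\left(-46 \right)} - 7794\right) - 16629\right) - 41520} = \frac{\left(21045 - 4690\right) - 602}{\left(\left(\left(-6 - 46\right) - 7794\right) - 16629\right) - 41520} = \frac{16355 - 602}{\left(\left(-52 - 7794\right) - 16629\right) - 41520} = \frac{15753}{\left(-7846 - 16629\right) - 41520} = \frac{15753}{-24475 - 41520} = \frac{15753}{-65995} = 15753 \left(- \frac{1}{65995}\right) = - \frac{15753}{65995}$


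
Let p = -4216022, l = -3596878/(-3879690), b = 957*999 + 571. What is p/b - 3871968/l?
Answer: -3592576165233917549/860205962773 ≈ -4.1764e+6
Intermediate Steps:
b = 956614 (b = 956043 + 571 = 956614)
l = 1798439/1939845 (l = -3596878*(-1/3879690) = 1798439/1939845 ≈ 0.92710)
p/b - 3871968/l = -4216022/956614 - 3871968/1798439/1939845 = -4216022*1/956614 - 3871968*1939845/1798439 = -2108011/478307 - 7511017764960/1798439 = -3592576165233917549/860205962773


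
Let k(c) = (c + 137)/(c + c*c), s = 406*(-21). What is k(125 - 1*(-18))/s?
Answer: -5/3135132 ≈ -1.5948e-6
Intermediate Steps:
s = -8526
k(c) = (137 + c)/(c + c**2)
k(125 - 1*(-18))/s = ((137 + (125 - 1*(-18)))/((125 - 1*(-18))*(1 + (125 - 1*(-18)))))/(-8526) = ((137 + (125 + 18))/((125 + 18)*(1 + (125 + 18))))*(-1/8526) = ((137 + 143)/(143*(1 + 143)))*(-1/8526) = ((1/143)*280/144)*(-1/8526) = ((1/143)*(1/144)*280)*(-1/8526) = (35/2574)*(-1/8526) = -5/3135132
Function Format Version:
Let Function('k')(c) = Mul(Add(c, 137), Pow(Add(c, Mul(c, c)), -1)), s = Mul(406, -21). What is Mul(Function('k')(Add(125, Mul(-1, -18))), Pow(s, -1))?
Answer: Rational(-5, 3135132) ≈ -1.5948e-6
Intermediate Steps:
s = -8526
Function('k')(c) = Mul(Pow(Add(c, Pow(c, 2)), -1), Add(137, c)) (Function('k')(c) = Mul(Add(137, c), Pow(Add(c, Pow(c, 2)), -1)) = Mul(Pow(Add(c, Pow(c, 2)), -1), Add(137, c)))
Mul(Function('k')(Add(125, Mul(-1, -18))), Pow(s, -1)) = Mul(Mul(Pow(Add(125, Mul(-1, -18)), -1), Pow(Add(1, Add(125, Mul(-1, -18))), -1), Add(137, Add(125, Mul(-1, -18)))), Pow(-8526, -1)) = Mul(Mul(Pow(Add(125, 18), -1), Pow(Add(1, Add(125, 18)), -1), Add(137, Add(125, 18))), Rational(-1, 8526)) = Mul(Mul(Pow(143, -1), Pow(Add(1, 143), -1), Add(137, 143)), Rational(-1, 8526)) = Mul(Mul(Rational(1, 143), Pow(144, -1), 280), Rational(-1, 8526)) = Mul(Mul(Rational(1, 143), Rational(1, 144), 280), Rational(-1, 8526)) = Mul(Rational(35, 2574), Rational(-1, 8526)) = Rational(-5, 3135132)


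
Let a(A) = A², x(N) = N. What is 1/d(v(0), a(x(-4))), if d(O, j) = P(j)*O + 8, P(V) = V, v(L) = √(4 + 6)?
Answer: -1/312 + √10/156 ≈ 0.017066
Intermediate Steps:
v(L) = √10
d(O, j) = 8 + O*j (d(O, j) = j*O + 8 = O*j + 8 = 8 + O*j)
1/d(v(0), a(x(-4))) = 1/(8 + √10*(-4)²) = 1/(8 + √10*16) = 1/(8 + 16*√10)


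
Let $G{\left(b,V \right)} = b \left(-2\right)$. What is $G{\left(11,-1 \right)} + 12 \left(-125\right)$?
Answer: $-1522$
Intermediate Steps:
$G{\left(b,V \right)} = - 2 b$
$G{\left(11,-1 \right)} + 12 \left(-125\right) = \left(-2\right) 11 + 12 \left(-125\right) = -22 - 1500 = -1522$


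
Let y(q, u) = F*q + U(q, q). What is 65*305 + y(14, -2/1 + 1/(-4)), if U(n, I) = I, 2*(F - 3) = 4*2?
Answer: 19937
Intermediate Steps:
F = 7 (F = 3 + (4*2)/2 = 3 + (1/2)*8 = 3 + 4 = 7)
y(q, u) = 8*q (y(q, u) = 7*q + q = 8*q)
65*305 + y(14, -2/1 + 1/(-4)) = 65*305 + 8*14 = 19825 + 112 = 19937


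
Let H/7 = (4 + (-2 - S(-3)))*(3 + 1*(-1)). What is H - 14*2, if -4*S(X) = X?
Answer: -21/2 ≈ -10.500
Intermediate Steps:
S(X) = -X/4
H = 35/2 (H = 7*((4 + (-2 - (-1)*(-3)/4))*(3 + 1*(-1))) = 7*((4 + (-2 - 1*¾))*(3 - 1)) = 7*((4 + (-2 - ¾))*2) = 7*((4 - 11/4)*2) = 7*((5/4)*2) = 7*(5/2) = 35/2 ≈ 17.500)
H - 14*2 = 35/2 - 14*2 = 35/2 - 28 = -21/2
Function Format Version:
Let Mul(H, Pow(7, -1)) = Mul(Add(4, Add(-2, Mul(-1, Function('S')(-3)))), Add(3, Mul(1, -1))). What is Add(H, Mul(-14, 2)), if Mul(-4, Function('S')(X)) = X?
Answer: Rational(-21, 2) ≈ -10.500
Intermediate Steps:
Function('S')(X) = Mul(Rational(-1, 4), X)
H = Rational(35, 2) (H = Mul(7, Mul(Add(4, Add(-2, Mul(-1, Mul(Rational(-1, 4), -3)))), Add(3, Mul(1, -1)))) = Mul(7, Mul(Add(4, Add(-2, Mul(-1, Rational(3, 4)))), Add(3, -1))) = Mul(7, Mul(Add(4, Add(-2, Rational(-3, 4))), 2)) = Mul(7, Mul(Add(4, Rational(-11, 4)), 2)) = Mul(7, Mul(Rational(5, 4), 2)) = Mul(7, Rational(5, 2)) = Rational(35, 2) ≈ 17.500)
Add(H, Mul(-14, 2)) = Add(Rational(35, 2), Mul(-14, 2)) = Add(Rational(35, 2), -28) = Rational(-21, 2)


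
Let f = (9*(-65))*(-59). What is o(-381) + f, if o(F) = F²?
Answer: 179676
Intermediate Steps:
f = 34515 (f = -585*(-59) = 34515)
o(-381) + f = (-381)² + 34515 = 145161 + 34515 = 179676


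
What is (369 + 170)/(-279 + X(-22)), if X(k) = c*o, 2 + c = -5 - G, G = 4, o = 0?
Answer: -539/279 ≈ -1.9319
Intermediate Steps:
c = -11 (c = -2 + (-5 - 1*4) = -2 + (-5 - 4) = -2 - 9 = -11)
X(k) = 0 (X(k) = -11*0 = 0)
(369 + 170)/(-279 + X(-22)) = (369 + 170)/(-279 + 0) = 539/(-279) = 539*(-1/279) = -539/279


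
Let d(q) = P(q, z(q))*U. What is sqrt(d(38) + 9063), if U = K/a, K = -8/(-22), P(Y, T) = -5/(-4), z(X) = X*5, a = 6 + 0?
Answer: sqrt(39478758)/66 ≈ 95.200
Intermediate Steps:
a = 6
z(X) = 5*X
P(Y, T) = 5/4 (P(Y, T) = -5*(-1/4) = 5/4)
K = 4/11 (K = -8*(-1/22) = 4/11 ≈ 0.36364)
U = 2/33 (U = (4/11)/6 = (4/11)*(1/6) = 2/33 ≈ 0.060606)
d(q) = 5/66 (d(q) = (5/4)*(2/33) = 5/66)
sqrt(d(38) + 9063) = sqrt(5/66 + 9063) = sqrt(598163/66) = sqrt(39478758)/66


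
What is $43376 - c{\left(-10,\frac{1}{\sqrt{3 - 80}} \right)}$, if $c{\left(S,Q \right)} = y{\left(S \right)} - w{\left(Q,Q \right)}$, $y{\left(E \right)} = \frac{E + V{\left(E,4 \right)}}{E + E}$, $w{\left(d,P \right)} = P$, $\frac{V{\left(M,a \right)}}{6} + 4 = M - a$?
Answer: $\frac{433701}{10} - \frac{i \sqrt{77}}{77} \approx 43370.0 - 0.11396 i$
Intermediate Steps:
$V{\left(M,a \right)} = -24 - 6 a + 6 M$ ($V{\left(M,a \right)} = -24 + 6 \left(M - a\right) = -24 + \left(- 6 a + 6 M\right) = -24 - 6 a + 6 M$)
$y{\left(E \right)} = \frac{-48 + 7 E}{2 E}$ ($y{\left(E \right)} = \frac{E - \left(48 - 6 E\right)}{E + E} = \frac{E - \left(48 - 6 E\right)}{2 E} = \left(E + \left(-48 + 6 E\right)\right) \frac{1}{2 E} = \left(-48 + 7 E\right) \frac{1}{2 E} = \frac{-48 + 7 E}{2 E}$)
$c{\left(S,Q \right)} = \frac{7}{2} - Q - \frac{24}{S}$ ($c{\left(S,Q \right)} = \left(\frac{7}{2} - \frac{24}{S}\right) - Q = \frac{7}{2} - Q - \frac{24}{S}$)
$43376 - c{\left(-10,\frac{1}{\sqrt{3 - 80}} \right)} = 43376 - \left(\frac{7}{2} - \frac{1}{\sqrt{3 - 80}} - \frac{24}{-10}\right) = 43376 - \left(\frac{7}{2} - \frac{1}{\sqrt{-77}} - - \frac{12}{5}\right) = 43376 - \left(\frac{7}{2} - \frac{1}{i \sqrt{77}} + \frac{12}{5}\right) = 43376 - \left(\frac{7}{2} - - \frac{i \sqrt{77}}{77} + \frac{12}{5}\right) = 43376 - \left(\frac{7}{2} + \frac{i \sqrt{77}}{77} + \frac{12}{5}\right) = 43376 - \left(\frac{59}{10} + \frac{i \sqrt{77}}{77}\right) = \frac{433701}{10} - \frac{i \sqrt{77}}{77}$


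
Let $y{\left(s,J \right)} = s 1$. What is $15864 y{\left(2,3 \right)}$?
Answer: $31728$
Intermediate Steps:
$y{\left(s,J \right)} = s$
$15864 y{\left(2,3 \right)} = 15864 \cdot 2 = 31728$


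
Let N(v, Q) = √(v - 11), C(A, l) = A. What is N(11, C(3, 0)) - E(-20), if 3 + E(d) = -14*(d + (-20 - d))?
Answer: -277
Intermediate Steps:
N(v, Q) = √(-11 + v)
E(d) = 277 (E(d) = -3 - 14*(d + (-20 - d)) = -3 - 14*(-20) = -3 + 280 = 277)
N(11, C(3, 0)) - E(-20) = √(-11 + 11) - 1*277 = √0 - 277 = 0 - 277 = -277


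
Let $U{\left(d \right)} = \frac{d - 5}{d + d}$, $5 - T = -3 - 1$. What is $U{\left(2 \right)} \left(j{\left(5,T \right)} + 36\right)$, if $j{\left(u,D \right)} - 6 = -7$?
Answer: $- \frac{105}{4} \approx -26.25$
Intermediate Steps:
$T = 9$ ($T = 5 - \left(-3 - 1\right) = 5 - -4 = 5 + 4 = 9$)
$j{\left(u,D \right)} = -1$ ($j{\left(u,D \right)} = 6 - 7 = -1$)
$U{\left(d \right)} = \frac{-5 + d}{2 d}$
$U{\left(2 \right)} \left(j{\left(5,T \right)} + 36\right) = \frac{-5 + 2}{2 \cdot 2} \left(-1 + 36\right) = \frac{1}{2} \cdot \frac{1}{2} \left(-3\right) 35 = \left(- \frac{3}{4}\right) 35 = - \frac{105}{4}$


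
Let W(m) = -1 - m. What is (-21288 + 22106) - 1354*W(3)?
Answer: 6234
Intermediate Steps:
(-21288 + 22106) - 1354*W(3) = (-21288 + 22106) - 1354*(-1 - 1*3) = 818 - 1354*(-1 - 3) = 818 - 1354*(-4) = 818 + 5416 = 6234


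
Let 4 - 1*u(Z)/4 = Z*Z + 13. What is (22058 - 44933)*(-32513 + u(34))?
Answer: 850332375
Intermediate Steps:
u(Z) = -36 - 4*Z² (u(Z) = 16 - 4*(Z*Z + 13) = 16 - 4*(Z² + 13) = 16 - 4*(13 + Z²) = 16 + (-52 - 4*Z²) = -36 - 4*Z²)
(22058 - 44933)*(-32513 + u(34)) = (22058 - 44933)*(-32513 + (-36 - 4*34²)) = -22875*(-32513 + (-36 - 4*1156)) = -22875*(-32513 + (-36 - 4624)) = -22875*(-32513 - 4660) = -22875*(-37173) = 850332375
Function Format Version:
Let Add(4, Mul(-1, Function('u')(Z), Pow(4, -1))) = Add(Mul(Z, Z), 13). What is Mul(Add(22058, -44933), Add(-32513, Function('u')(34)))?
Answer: 850332375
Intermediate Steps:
Function('u')(Z) = Add(-36, Mul(-4, Pow(Z, 2))) (Function('u')(Z) = Add(16, Mul(-4, Add(Mul(Z, Z), 13))) = Add(16, Mul(-4, Add(Pow(Z, 2), 13))) = Add(16, Mul(-4, Add(13, Pow(Z, 2)))) = Add(16, Add(-52, Mul(-4, Pow(Z, 2)))) = Add(-36, Mul(-4, Pow(Z, 2))))
Mul(Add(22058, -44933), Add(-32513, Function('u')(34))) = Mul(Add(22058, -44933), Add(-32513, Add(-36, Mul(-4, Pow(34, 2))))) = Mul(-22875, Add(-32513, Add(-36, Mul(-4, 1156)))) = Mul(-22875, Add(-32513, Add(-36, -4624))) = Mul(-22875, Add(-32513, -4660)) = Mul(-22875, -37173) = 850332375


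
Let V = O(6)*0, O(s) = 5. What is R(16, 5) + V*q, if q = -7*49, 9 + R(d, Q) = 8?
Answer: -1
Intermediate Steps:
R(d, Q) = -1 (R(d, Q) = -9 + 8 = -1)
q = -343
V = 0 (V = 5*0 = 0)
R(16, 5) + V*q = -1 + 0*(-343) = -1 + 0 = -1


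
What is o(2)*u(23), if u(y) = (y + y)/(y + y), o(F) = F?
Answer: 2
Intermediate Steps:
u(y) = 1 (u(y) = (2*y)/((2*y)) = (2*y)*(1/(2*y)) = 1)
o(2)*u(23) = 2*1 = 2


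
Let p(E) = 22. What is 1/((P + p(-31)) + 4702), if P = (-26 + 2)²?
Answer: 1/5300 ≈ 0.00018868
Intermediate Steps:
P = 576 (P = (-24)² = 576)
1/((P + p(-31)) + 4702) = 1/((576 + 22) + 4702) = 1/(598 + 4702) = 1/5300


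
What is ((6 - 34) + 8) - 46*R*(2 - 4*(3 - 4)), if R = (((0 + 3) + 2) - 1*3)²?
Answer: -1124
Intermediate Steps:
R = 4 (R = ((3 + 2) - 3)² = (5 - 3)² = 2² = 4)
((6 - 34) + 8) - 46*R*(2 - 4*(3 - 4)) = ((6 - 34) + 8) - 184*(2 - 4*(3 - 4)) = (-28 + 8) - 184*(2 - 4*(-1)) = -20 - 184*(2 + 4) = -20 - 184*6 = -20 - 46*24 = -20 - 1104 = -1124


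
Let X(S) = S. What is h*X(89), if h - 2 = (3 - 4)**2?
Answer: 267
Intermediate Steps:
h = 3 (h = 2 + (3 - 4)**2 = 2 + (-1)**2 = 2 + 1 = 3)
h*X(89) = 3*89 = 267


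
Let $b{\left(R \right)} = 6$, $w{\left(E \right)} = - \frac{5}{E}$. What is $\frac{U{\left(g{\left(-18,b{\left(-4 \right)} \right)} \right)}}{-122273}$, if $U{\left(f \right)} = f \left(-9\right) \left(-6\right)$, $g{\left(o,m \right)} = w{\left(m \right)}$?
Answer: $\frac{45}{122273} \approx 0.00036803$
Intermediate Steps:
$g{\left(o,m \right)} = - \frac{5}{m}$
$U{\left(f \right)} = 54 f$ ($U{\left(f \right)} = - 9 f \left(-6\right) = 54 f$)
$\frac{U{\left(g{\left(-18,b{\left(-4 \right)} \right)} \right)}}{-122273} = \frac{54 \left(- \frac{5}{6}\right)}{-122273} = 54 \left(\left(-5\right) \frac{1}{6}\right) \left(- \frac{1}{122273}\right) = 54 \left(- \frac{5}{6}\right) \left(- \frac{1}{122273}\right) = \left(-45\right) \left(- \frac{1}{122273}\right) = \frac{45}{122273}$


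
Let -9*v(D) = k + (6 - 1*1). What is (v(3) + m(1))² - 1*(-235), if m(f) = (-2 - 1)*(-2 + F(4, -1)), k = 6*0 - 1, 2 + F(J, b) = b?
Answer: 36196/81 ≈ 446.86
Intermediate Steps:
F(J, b) = -2 + b
k = -1 (k = 0 - 1 = -1)
m(f) = 15 (m(f) = (-2 - 1)*(-2 + (-2 - 1)) = -3*(-2 - 3) = -3*(-5) = 15)
v(D) = -4/9 (v(D) = -(-1 + (6 - 1*1))/9 = -(-1 + (6 - 1))/9 = -(-1 + 5)/9 = -⅑*4 = -4/9)
(v(3) + m(1))² - 1*(-235) = (-4/9 + 15)² - 1*(-235) = (131/9)² + 235 = 17161/81 + 235 = 36196/81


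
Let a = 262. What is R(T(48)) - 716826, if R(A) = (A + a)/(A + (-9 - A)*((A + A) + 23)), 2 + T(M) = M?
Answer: -642992966/897 ≈ -7.1683e+5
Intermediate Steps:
T(M) = -2 + M
R(A) = (262 + A)/(A + (-9 - A)*(23 + 2*A)) (R(A) = (A + 262)/(A + (-9 - A)*((A + A) + 23)) = (262 + A)/(A + (-9 - A)*(2*A + 23)) = (262 + A)/(A + (-9 - A)*(23 + 2*A)))
R(T(48)) - 716826 = (-262 - (-2 + 48))/(207 + 2*(-2 + 48)**2 + 40*(-2 + 48)) - 716826 = (-262 - 1*46)/(207 + 2*46**2 + 40*46) - 716826 = (-262 - 46)/(207 + 2*2116 + 1840) - 716826 = -308/(207 + 4232 + 1840) - 716826 = -308/6279 - 716826 = (1/6279)*(-308) - 716826 = -44/897 - 716826 = -642992966/897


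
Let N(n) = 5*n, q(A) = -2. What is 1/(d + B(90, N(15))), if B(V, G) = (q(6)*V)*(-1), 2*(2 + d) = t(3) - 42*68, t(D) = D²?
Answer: -2/2491 ≈ -0.00080289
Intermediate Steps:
d = -2851/2 (d = -2 + (3² - 42*68)/2 = -2 + (9 - 2856)/2 = -2 + (½)*(-2847) = -2 - 2847/2 = -2851/2 ≈ -1425.5)
B(V, G) = 2*V (B(V, G) = -2*V*(-1) = 2*V)
1/(d + B(90, N(15))) = 1/(-2851/2 + 2*90) = 1/(-2851/2 + 180) = 1/(-2491/2) = -2/2491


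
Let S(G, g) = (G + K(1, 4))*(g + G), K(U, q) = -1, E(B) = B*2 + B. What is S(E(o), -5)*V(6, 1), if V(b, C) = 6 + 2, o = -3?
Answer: 1120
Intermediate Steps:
E(B) = 3*B (E(B) = 2*B + B = 3*B)
V(b, C) = 8
S(G, g) = (-1 + G)*(G + g) (S(G, g) = (G - 1)*(g + G) = (-1 + G)*(G + g))
S(E(o), -5)*V(6, 1) = ((3*(-3))² - 3*(-3) - 1*(-5) + (3*(-3))*(-5))*8 = ((-9)² - 1*(-9) + 5 - 9*(-5))*8 = (81 + 9 + 5 + 45)*8 = 140*8 = 1120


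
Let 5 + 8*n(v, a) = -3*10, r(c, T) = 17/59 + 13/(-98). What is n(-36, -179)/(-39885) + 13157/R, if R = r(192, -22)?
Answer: 4854723967877/57370584 ≈ 84621.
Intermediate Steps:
r(c, T) = 899/5782 (r(c, T) = 17*(1/59) + 13*(-1/98) = 17/59 - 13/98 = 899/5782)
R = 899/5782 ≈ 0.15548
n(v, a) = -35/8 (n(v, a) = -5/8 + (-3*10)/8 = -5/8 + (1/8)*(-30) = -5/8 - 15/4 = -35/8)
n(-36, -179)/(-39885) + 13157/R = -35/8/(-39885) + 13157/(899/5782) = -35/8*(-1/39885) + 13157*(5782/899) = 7/63816 + 76073774/899 = 4854723967877/57370584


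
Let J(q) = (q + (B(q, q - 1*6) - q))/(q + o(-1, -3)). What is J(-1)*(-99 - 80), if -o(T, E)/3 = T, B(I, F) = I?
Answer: 179/2 ≈ 89.500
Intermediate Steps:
o(T, E) = -3*T
J(q) = q/(3 + q) (J(q) = (q + (q - q))/(q - 3*(-1)) = (q + 0)/(q + 3) = q/(3 + q))
J(-1)*(-99 - 80) = (-1/(3 - 1))*(-99 - 80) = -1/2*(-179) = -1*½*(-179) = -½*(-179) = 179/2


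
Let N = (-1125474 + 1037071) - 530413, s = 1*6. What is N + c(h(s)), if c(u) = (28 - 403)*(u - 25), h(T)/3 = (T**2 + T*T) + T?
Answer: -697191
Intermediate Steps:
s = 6
N = -618816 (N = -88403 - 530413 = -618816)
h(T) = 3*T + 6*T**2 (h(T) = 3*((T**2 + T*T) + T) = 3*((T**2 + T**2) + T) = 3*(2*T**2 + T) = 3*(T + 2*T**2) = 3*T + 6*T**2)
c(u) = 9375 - 375*u (c(u) = -375*(-25 + u) = 9375 - 375*u)
N + c(h(s)) = -618816 + (9375 - 1125*6*(1 + 2*6)) = -618816 + (9375 - 1125*6*(1 + 12)) = -618816 + (9375 - 1125*6*13) = -618816 + (9375 - 375*234) = -618816 + (9375 - 87750) = -618816 - 78375 = -697191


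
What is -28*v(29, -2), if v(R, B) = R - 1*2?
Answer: -756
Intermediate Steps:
v(R, B) = -2 + R (v(R, B) = R - 2 = -2 + R)
-28*v(29, -2) = -28*(-2 + 29) = -28*27 = -756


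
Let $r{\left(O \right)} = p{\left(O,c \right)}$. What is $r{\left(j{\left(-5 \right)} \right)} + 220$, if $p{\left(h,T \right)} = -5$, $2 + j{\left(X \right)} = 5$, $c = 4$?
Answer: $215$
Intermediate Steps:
$j{\left(X \right)} = 3$ ($j{\left(X \right)} = -2 + 5 = 3$)
$r{\left(O \right)} = -5$
$r{\left(j{\left(-5 \right)} \right)} + 220 = -5 + 220 = 215$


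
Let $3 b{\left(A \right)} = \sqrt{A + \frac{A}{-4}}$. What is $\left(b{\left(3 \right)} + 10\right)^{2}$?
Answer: $\frac{441}{4} \approx 110.25$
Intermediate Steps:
$b{\left(A \right)} = \frac{\sqrt{3} \sqrt{A}}{6}$ ($b{\left(A \right)} = \frac{\sqrt{A + \frac{A}{-4}}}{3} = \frac{\sqrt{A + A \left(- \frac{1}{4}\right)}}{3} = \frac{\sqrt{A - \frac{A}{4}}}{3} = \frac{\sqrt{\frac{3 A}{4}}}{3} = \frac{\frac{1}{2} \sqrt{3} \sqrt{A}}{3} = \frac{\sqrt{3} \sqrt{A}}{6}$)
$\left(b{\left(3 \right)} + 10\right)^{2} = \left(\frac{\sqrt{3} \sqrt{3}}{6} + 10\right)^{2} = \left(\frac{1}{2} + 10\right)^{2} = \left(\frac{21}{2}\right)^{2} = \frac{441}{4}$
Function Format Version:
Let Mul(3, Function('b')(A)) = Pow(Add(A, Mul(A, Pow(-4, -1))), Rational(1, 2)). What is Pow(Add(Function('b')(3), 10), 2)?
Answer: Rational(441, 4) ≈ 110.25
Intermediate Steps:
Function('b')(A) = Mul(Rational(1, 6), Pow(3, Rational(1, 2)), Pow(A, Rational(1, 2))) (Function('b')(A) = Mul(Rational(1, 3), Pow(Add(A, Mul(A, Pow(-4, -1))), Rational(1, 2))) = Mul(Rational(1, 3), Pow(Add(A, Mul(A, Rational(-1, 4))), Rational(1, 2))) = Mul(Rational(1, 3), Pow(Add(A, Mul(Rational(-1, 4), A)), Rational(1, 2))) = Mul(Rational(1, 3), Pow(Mul(Rational(3, 4), A), Rational(1, 2))) = Mul(Rational(1, 3), Mul(Rational(1, 2), Pow(3, Rational(1, 2)), Pow(A, Rational(1, 2)))) = Mul(Rational(1, 6), Pow(3, Rational(1, 2)), Pow(A, Rational(1, 2))))
Pow(Add(Function('b')(3), 10), 2) = Pow(Add(Mul(Rational(1, 6), Pow(3, Rational(1, 2)), Pow(3, Rational(1, 2))), 10), 2) = Pow(Add(Rational(1, 2), 10), 2) = Pow(Rational(21, 2), 2) = Rational(441, 4)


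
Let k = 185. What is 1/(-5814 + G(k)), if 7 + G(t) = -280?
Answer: -1/6101 ≈ -0.00016391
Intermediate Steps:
G(t) = -287 (G(t) = -7 - 280 = -287)
1/(-5814 + G(k)) = 1/(-5814 - 287) = 1/(-6101) = -1/6101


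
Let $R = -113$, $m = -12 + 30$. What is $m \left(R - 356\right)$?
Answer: $-8442$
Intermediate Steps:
$m = 18$
$m \left(R - 356\right) = 18 \left(-113 - 356\right) = 18 \left(-469\right) = -8442$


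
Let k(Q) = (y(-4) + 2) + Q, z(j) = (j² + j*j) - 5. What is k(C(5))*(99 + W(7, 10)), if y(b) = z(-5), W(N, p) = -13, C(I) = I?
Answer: 4472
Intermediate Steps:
z(j) = -5 + 2*j² (z(j) = (j² + j²) - 5 = 2*j² - 5 = -5 + 2*j²)
y(b) = 45 (y(b) = -5 + 2*(-5)² = -5 + 2*25 = -5 + 50 = 45)
k(Q) = 47 + Q (k(Q) = (45 + 2) + Q = 47 + Q)
k(C(5))*(99 + W(7, 10)) = (47 + 5)*(99 - 13) = 52*86 = 4472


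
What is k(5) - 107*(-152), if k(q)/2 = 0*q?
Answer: 16264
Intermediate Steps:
k(q) = 0 (k(q) = 2*(0*q) = 2*0 = 0)
k(5) - 107*(-152) = 0 - 107*(-152) = 0 + 16264 = 16264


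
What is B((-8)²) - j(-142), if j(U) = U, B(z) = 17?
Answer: 159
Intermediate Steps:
B((-8)²) - j(-142) = 17 - 1*(-142) = 17 + 142 = 159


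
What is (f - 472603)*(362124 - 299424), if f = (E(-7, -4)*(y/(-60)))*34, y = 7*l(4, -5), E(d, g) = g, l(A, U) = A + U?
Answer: -29633202940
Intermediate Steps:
y = -7 (y = 7*(4 - 5) = 7*(-1) = -7)
f = -238/15 (f = -(-28)/(-60)*34 = -(-28)*(-1)/60*34 = -4*7/60*34 = -7/15*34 = -238/15 ≈ -15.867)
(f - 472603)*(362124 - 299424) = (-238/15 - 472603)*(362124 - 299424) = -7089283/15*62700 = -29633202940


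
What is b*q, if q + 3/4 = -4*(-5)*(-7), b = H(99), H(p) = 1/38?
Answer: -563/152 ≈ -3.7039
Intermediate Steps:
H(p) = 1/38
b = 1/38 ≈ 0.026316
q = -563/4 (q = -¾ - 4*(-5)*(-7) = -¾ + 20*(-7) = -¾ - 140 = -563/4 ≈ -140.75)
b*q = (1/38)*(-563/4) = -563/152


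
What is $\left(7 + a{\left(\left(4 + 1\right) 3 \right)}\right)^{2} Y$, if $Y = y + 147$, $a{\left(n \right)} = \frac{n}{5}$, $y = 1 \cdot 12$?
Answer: $15900$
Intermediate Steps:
$y = 12$
$a{\left(n \right)} = \frac{n}{5}$ ($a{\left(n \right)} = n \frac{1}{5} = \frac{n}{5}$)
$Y = 159$ ($Y = 12 + 147 = 159$)
$\left(7 + a{\left(\left(4 + 1\right) 3 \right)}\right)^{2} Y = \left(7 + \frac{\left(4 + 1\right) 3}{5}\right)^{2} \cdot 159 = \left(7 + \frac{5 \cdot 3}{5}\right)^{2} \cdot 159 = \left(7 + \frac{1}{5} \cdot 15\right)^{2} \cdot 159 = \left(7 + 3\right)^{2} \cdot 159 = 10^{2} \cdot 159 = 100 \cdot 159 = 15900$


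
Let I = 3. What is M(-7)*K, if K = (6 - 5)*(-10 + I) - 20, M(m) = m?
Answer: 189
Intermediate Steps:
K = -27 (K = (6 - 5)*(-10 + 3) - 20 = 1*(-7) - 20 = -7 - 20 = -27)
M(-7)*K = -7*(-27) = 189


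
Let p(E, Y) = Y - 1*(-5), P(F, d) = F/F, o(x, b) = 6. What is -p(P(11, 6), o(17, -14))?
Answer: -11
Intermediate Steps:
P(F, d) = 1
p(E, Y) = 5 + Y (p(E, Y) = Y + 5 = 5 + Y)
-p(P(11, 6), o(17, -14)) = -(5 + 6) = -1*11 = -11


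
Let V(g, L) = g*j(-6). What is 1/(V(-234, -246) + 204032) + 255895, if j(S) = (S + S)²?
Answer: 43588130721/170336 ≈ 2.5590e+5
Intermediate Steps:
j(S) = 4*S² (j(S) = (2*S)² = 4*S²)
V(g, L) = 144*g (V(g, L) = g*(4*(-6)²) = g*(4*36) = g*144 = 144*g)
1/(V(-234, -246) + 204032) + 255895 = 1/(144*(-234) + 204032) + 255895 = 1/(-33696 + 204032) + 255895 = 1/170336 + 255895 = 43588130721/170336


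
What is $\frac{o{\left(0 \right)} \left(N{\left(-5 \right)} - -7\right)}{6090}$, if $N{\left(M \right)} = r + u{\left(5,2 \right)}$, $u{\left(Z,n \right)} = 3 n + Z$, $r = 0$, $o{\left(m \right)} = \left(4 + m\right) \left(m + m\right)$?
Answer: $0$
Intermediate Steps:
$o{\left(m \right)} = 2 m \left(4 + m\right)$ ($o{\left(m \right)} = \left(4 + m\right) 2 m = 2 m \left(4 + m\right)$)
$u{\left(Z,n \right)} = Z + 3 n$
$N{\left(M \right)} = 11$ ($N{\left(M \right)} = 0 + \left(5 + 3 \cdot 2\right) = 0 + \left(5 + 6\right) = 0 + 11 = 11$)
$\frac{o{\left(0 \right)} \left(N{\left(-5 \right)} - -7\right)}{6090} = \frac{2 \cdot 0 \left(4 + 0\right) \left(11 - -7\right)}{6090} = 2 \cdot 0 \cdot 4 \left(11 + 7\right) \frac{1}{6090} = 0 \cdot 18 \cdot \frac{1}{6090} = 0 \cdot \frac{1}{6090} = 0$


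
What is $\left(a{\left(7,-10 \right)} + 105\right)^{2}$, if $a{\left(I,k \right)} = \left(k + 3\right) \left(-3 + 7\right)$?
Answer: $5929$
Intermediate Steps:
$a{\left(I,k \right)} = 12 + 4 k$ ($a{\left(I,k \right)} = \left(3 + k\right) 4 = 12 + 4 k$)
$\left(a{\left(7,-10 \right)} + 105\right)^{2} = \left(\left(12 + 4 \left(-10\right)\right) + 105\right)^{2} = \left(\left(12 - 40\right) + 105\right)^{2} = \left(-28 + 105\right)^{2} = 77^{2} = 5929$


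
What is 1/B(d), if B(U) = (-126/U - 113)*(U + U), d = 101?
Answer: -1/23078 ≈ -4.3331e-5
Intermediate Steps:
B(U) = 2*U*(-113 - 126/U) (B(U) = (-113 - 126/U)*(2*U) = 2*U*(-113 - 126/U))
1/B(d) = 1/(-252 - 226*101) = 1/(-252 - 22826) = 1/(-23078) = -1/23078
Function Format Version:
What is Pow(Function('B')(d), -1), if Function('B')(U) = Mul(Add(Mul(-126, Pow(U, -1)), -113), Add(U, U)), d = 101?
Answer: Rational(-1, 23078) ≈ -4.3331e-5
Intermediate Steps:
Function('B')(U) = Mul(2, U, Add(-113, Mul(-126, Pow(U, -1)))) (Function('B')(U) = Mul(Add(-113, Mul(-126, Pow(U, -1))), Mul(2, U)) = Mul(2, U, Add(-113, Mul(-126, Pow(U, -1)))))
Pow(Function('B')(d), -1) = Pow(Add(-252, Mul(-226, 101)), -1) = Pow(Add(-252, -22826), -1) = Pow(-23078, -1) = Rational(-1, 23078)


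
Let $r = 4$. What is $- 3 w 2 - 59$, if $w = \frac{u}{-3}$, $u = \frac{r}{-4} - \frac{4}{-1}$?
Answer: $-53$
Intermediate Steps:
$u = 3$ ($u = \frac{4}{-4} - \frac{4}{-1} = 4 \left(- \frac{1}{4}\right) - -4 = -1 + 4 = 3$)
$w = -1$ ($w = \frac{3}{-3} = 3 \left(- \frac{1}{3}\right) = -1$)
$- 3 w 2 - 59 = \left(-3\right) \left(-1\right) 2 - 59 = 3 \cdot 2 - 59 = 6 - 59 = -53$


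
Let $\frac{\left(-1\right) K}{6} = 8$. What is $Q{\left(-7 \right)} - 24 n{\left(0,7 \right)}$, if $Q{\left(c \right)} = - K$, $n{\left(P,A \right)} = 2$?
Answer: $0$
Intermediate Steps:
$K = -48$ ($K = \left(-6\right) 8 = -48$)
$Q{\left(c \right)} = 48$ ($Q{\left(c \right)} = \left(-1\right) \left(-48\right) = 48$)
$Q{\left(-7 \right)} - 24 n{\left(0,7 \right)} = 48 - 48 = 0$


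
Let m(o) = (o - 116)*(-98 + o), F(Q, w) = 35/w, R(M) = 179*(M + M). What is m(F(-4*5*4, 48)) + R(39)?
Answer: 58002025/2304 ≈ 25175.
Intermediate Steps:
R(M) = 358*M (R(M) = 179*(2*M) = 358*M)
m(o) = (-116 + o)*(-98 + o)
m(F(-4*5*4, 48)) + R(39) = (11368 + (35/48)² - 7490/48) + 358*39 = (11368 + (35*(1/48))² - 7490/48) + 13962 = (11368 + (35/48)² - 214*35/48) + 13962 = (11368 + 1225/2304 - 3745/24) + 13962 = 25833577/2304 + 13962 = 58002025/2304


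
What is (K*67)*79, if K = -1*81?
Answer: -428733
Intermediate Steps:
K = -81
(K*67)*79 = -81*67*79 = -5427*79 = -428733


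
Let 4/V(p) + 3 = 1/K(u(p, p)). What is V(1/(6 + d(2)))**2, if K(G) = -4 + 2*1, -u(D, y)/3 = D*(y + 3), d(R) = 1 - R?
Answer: 64/49 ≈ 1.3061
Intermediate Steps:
u(D, y) = -3*D*(3 + y) (u(D, y) = -3*D*(y + 3) = -3*D*(3 + y))
K(G) = -2 (K(G) = -4 + 2 = -2)
V(p) = -8/7 (V(p) = 4/(-3 + 1/(-2)) = 4/(-3 - 1/2) = 4/(-7/2) = 4*(-2/7) = -8/7)
V(1/(6 + d(2)))**2 = (-8/7)**2 = 64/49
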